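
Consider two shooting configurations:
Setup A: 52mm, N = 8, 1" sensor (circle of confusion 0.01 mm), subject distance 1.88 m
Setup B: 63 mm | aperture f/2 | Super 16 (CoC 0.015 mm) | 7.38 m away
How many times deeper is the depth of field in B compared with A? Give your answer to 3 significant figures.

Setup A: H = 52²/(8×0.01) + 52 ≈ 33852.0 mm; DoF = Df − Dn = 1987.49 − 1783.54 ≈ 203.95 mm.
Setup B: H = 63²/(2×0.015) + 63 ≈ 132363.0 mm; DoF = Df − Dn = 7812.05 − 6993.23 ≈ 818.82 mm.
Ratio = 818.82 / 203.95 ≈ 4.01.

4.01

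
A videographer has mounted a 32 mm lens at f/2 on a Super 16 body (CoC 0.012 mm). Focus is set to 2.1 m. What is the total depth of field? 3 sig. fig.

Hyperfocal distance H = f²/(N·c) + f = 32²/(2 × 0.012) + 32 = 1024/0.024 + 32 ≈ 42698.7 mm ≈ 42.70 m.
Near limit Dn = s·(H − f)/(H + s − 2f) = 2100 × (42698.7 − 32) / (42698.7 + 2100 − 2 × 32) = 2100 × 42666.7 / 44734.7 ≈ 2002.92 mm.
Far limit Df = s·(H − f)/(H − s) = 2100 × (42698.7 − 32) / (42698.7 − 2100) = 2100 × 42666.7 / 40598.7 ≈ 2206.97 mm.
Depth of field = Df − Dn = 2206.97 − 2002.92 ≈ 204.05 mm.

204 mm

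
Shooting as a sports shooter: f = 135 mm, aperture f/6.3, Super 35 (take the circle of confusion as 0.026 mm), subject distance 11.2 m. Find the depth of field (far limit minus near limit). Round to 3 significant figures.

Hyperfocal distance H = f²/(N·c) + f = 135²/(6.3 × 0.026) + 135 = 18225/0.1638 + 135 ≈ 111398.7 mm ≈ 111.4 m.
Near limit Dn = s·(H − f)/(H + s − 2f) = 11200 × (111398.7 − 135) / (111398.7 + 11200 − 2 × 135) = 11200 × 111263.7 / 122328.7 ≈ 10186.9 mm.
Far limit Df = s·(H − f)/(H − s) = 11200 × (111398.7 − 135) / (111398.7 − 11200) = 11200 × 111263.7 / 100198.7 ≈ 12436.8 mm.
Depth of field = Df − Dn = 12436.8 − 10186.9 ≈ 2249.9 mm ≈ 2.25 m.

2.25 m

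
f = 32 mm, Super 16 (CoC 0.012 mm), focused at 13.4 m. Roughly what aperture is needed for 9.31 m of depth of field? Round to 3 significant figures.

Write h = H − f = f²/(N·c). The thin-lens limits are Dn = s·h/(h + (s−f)) and Df = s·h/(h − (s−f)), so DoF = Df − Dn = 2·s·(s−f)·h / (h² − (s−f)²).
That is a quadratic in h: DoF·h² − 2·s·(s−f)·h − DoF·(s−f)² = 0 ⇒ h = (s−f)·(s + √(s² + DoF²)) / DoF = 13368 × (13400 + √(13400² + 9310²)) / 9310 = 13368 × (13400 + 16316.7) / 9310 ≈ 42670 mm.
Then N = f²/(c·h) = 32² / (0.012 × 42670) = 1024 / 512.03 ≈ 2.00.

f/2.00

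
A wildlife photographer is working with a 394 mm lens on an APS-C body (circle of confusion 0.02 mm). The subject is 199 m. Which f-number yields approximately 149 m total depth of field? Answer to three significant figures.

f/13

Write h = H − f = f²/(N·c). The thin-lens limits are Dn = s·h/(h + (s−f)) and Df = s·h/(h − (s−f)), so DoF = Df − Dn = 2·s·(s−f)·h / (h² − (s−f)²).
That is a quadratic in h: DoF·h² − 2·s·(s−f)·h − DoF·(s−f)² = 0 ⇒ h = (s−f)·(s + √(s² + DoF²)) / DoF = 198606 × (199000 + √(199000² + 149000²)) / 149000 = 198606 × (199000 + 248600) / 149000 ≈ 596618 mm.
Then N = f²/(c·h) = 394² / (0.02 × 596618) = 155236 / 11932 ≈ 13.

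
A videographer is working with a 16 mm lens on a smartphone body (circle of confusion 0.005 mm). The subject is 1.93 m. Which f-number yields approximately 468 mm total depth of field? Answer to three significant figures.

Write h = H − f = f²/(N·c). The thin-lens limits are Dn = s·h/(h + (s−f)) and Df = s·h/(h − (s−f)), so DoF = Df − Dn = 2·s·(s−f)·h / (h² − (s−f)²).
That is a quadratic in h: DoF·h² − 2·s·(s−f)·h − DoF·(s−f)² = 0 ⇒ h = (s−f)·(s + √(s² + DoF²)) / DoF = 1914 × (1930 + √(1930² + 468²)) / 468 = 1914 × (1930 + 1985.93) / 468 ≈ 16015 mm.
Then N = f²/(c·h) = 16² / (0.005 × 16015) = 256 / 80.076 ≈ 3.20.

f/3.20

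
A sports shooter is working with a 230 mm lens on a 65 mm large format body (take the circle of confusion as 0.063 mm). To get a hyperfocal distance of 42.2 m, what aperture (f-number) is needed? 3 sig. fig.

f/20

Rearrange H = f²/(N·c) + f for N: N = f² / ((H − f)·c).
N = 230² / ((42200 − 230) × 0.063) = 52900 / 2644 ≈ 20.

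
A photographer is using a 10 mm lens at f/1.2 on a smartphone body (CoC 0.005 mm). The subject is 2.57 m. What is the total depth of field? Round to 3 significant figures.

0.809 m

Hyperfocal distance H = f²/(N·c) + f = 10²/(1.2 × 0.005) + 10 = 100/0.006 + 10 ≈ 16676.7 mm ≈ 16.68 m.
Near limit Dn = s·(H − f)/(H + s − 2f) = 2570 × (16676.7 − 10) / (16676.7 + 2570 − 2 × 10) = 2570 × 16666.7 / 19226.7 ≈ 2227.81 mm.
Far limit Df = s·(H − f)/(H − s) = 2570 × (16676.7 − 10) / (16676.7 − 2570) = 2570 × 16666.7 / 14106.7 ≈ 3036.39 mm.
Depth of field = Df − Dn = 3036.39 − 2227.81 ≈ 808.58 mm ≈ 0.809 m.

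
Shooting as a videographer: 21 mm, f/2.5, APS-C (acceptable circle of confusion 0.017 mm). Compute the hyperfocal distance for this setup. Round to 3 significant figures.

Hyperfocal distance H = f²/(N·c) + f = 21²/(2.5 × 0.017) + 21 = 441/0.0425 + 21 ≈ 10397.5 mm ≈ 10.4 m.

10.4 m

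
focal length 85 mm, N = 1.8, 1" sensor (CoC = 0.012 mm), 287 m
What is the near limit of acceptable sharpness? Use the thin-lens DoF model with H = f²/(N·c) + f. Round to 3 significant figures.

Hyperfocal distance H = f²/(N·c) + f = 85²/(1.8 × 0.012) + 85 = 7225/0.0216 + 85 ≈ 334575.7 mm ≈ 334.6 m.
Near limit Dn = s·(H − f)/(H + s − 2f) = 287000 × (334575.7 − 85) / (334575.7 + 287000 − 2 × 85) = 287000 × 334490.7 / 621405.7 ≈ 154487 mm ≈ 154 m.

154 m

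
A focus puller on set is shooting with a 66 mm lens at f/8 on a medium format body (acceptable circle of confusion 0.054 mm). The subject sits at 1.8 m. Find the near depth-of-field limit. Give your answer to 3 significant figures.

Hyperfocal distance H = f²/(N·c) + f = 66²/(8 × 0.054) + 66 = 4356/0.432 + 66 ≈ 10149.3 mm ≈ 10.15 m.
Near limit Dn = s·(H − f)/(H + s − 2f) = 1800 × (10149.3 − 66) / (10149.3 + 1800 − 2 × 66) = 1800 × 10083.3 / 11817.3 ≈ 1535.9 mm ≈ 1.54 m.

1.54 m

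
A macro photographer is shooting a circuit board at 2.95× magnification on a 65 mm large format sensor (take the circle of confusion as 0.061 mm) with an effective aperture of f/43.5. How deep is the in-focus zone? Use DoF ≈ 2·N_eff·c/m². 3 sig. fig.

0.610 mm

At magnification m, DoF ≈ 2·N_eff·c/m² = 2 × 43.5 × 0.061 / 2.95² = 5.307 / 8.703 ≈ 0.61 mm.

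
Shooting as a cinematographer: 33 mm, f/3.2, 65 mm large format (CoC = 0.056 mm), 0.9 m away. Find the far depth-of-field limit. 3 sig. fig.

Hyperfocal distance H = f²/(N·c) + f = 33²/(3.2 × 0.056) + 33 = 1089/0.1792 + 33 ≈ 6110.0 mm ≈ 6.110 m.
Far limit Df = s·(H − f)/(H − s) = 900 × (6110.0 − 33) / (6110.0 − 900) = 900 × 6077.0 / 5210.0 ≈ 1049.8 mm ≈ 1.05 m.

1.05 m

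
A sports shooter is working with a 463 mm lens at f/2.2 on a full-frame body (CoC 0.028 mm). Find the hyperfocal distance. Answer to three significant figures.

Hyperfocal distance H = f²/(N·c) + f = 463²/(2.2 × 0.028) + 463 = 214369/0.0616 + 463 ≈ 3480479.2 mm ≈ 3480 m.

3480 m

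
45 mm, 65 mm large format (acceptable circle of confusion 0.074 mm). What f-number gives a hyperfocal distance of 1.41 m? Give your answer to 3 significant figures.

Rearrange H = f²/(N·c) + f for N: N = f² / ((H − f)·c).
N = 45² / ((1410 − 45) × 0.074) = 2025 / 101.0 ≈ 20.

f/20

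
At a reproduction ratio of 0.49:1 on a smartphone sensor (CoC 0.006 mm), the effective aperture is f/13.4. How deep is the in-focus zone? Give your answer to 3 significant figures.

0.670 mm

At magnification m, DoF ≈ 2·N_eff·c/m² = 2 × 13.4 × 0.006 / 0.49² = 0.1608 / 0.2401 ≈ 0.67 mm.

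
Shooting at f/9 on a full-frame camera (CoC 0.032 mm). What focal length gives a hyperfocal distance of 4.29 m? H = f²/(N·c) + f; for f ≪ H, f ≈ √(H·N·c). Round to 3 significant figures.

From H = f²/(N·c) + f, with f ≪ H: f ≈ √(H·N·c) = √(4290 × 9 × 0.032) = √1235.5 ≈ 35.15 mm.
Exact: f² + N·c·f − N·c·H = 0 ⇒ f = (−N·c + √((N·c)² + 4·N·c·H))/2 = (−0.288 + √4942.2)/2 ≈ 35.006 mm ≈ 35.0 mm.

35.0 mm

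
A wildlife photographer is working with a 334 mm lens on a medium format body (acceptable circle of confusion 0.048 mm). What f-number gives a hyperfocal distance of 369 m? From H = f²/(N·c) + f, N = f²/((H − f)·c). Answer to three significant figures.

Rearrange H = f²/(N·c) + f for N: N = f² / ((H − f)·c).
N = 334² / ((369000 − 334) × 0.048) = 111556 / 17696 ≈ 6.30.

f/6.30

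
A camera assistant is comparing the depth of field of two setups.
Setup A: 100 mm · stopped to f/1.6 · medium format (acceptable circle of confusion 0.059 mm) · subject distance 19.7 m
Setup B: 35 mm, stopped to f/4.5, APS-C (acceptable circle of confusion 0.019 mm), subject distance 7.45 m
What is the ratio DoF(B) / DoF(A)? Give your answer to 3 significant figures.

Setup A: H = 100²/(1.6×0.059) + 100 ≈ 106032.2 mm; DoF = Df − Dn = 24172.5 − 16624.1 ≈ 7548.4 mm.
Setup B: H = 35²/(4.5×0.019) + 35 ≈ 14362.5 mm; DoF = Df − Dn = 15442 − 4909 ≈ 10533 mm.
Ratio = 10533 / 7548.4 ≈ 1.40.

1.40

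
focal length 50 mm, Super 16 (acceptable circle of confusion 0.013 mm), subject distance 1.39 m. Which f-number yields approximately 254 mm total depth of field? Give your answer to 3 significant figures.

Write h = H − f = f²/(N·c). The thin-lens limits are Dn = s·h/(h + (s−f)) and Df = s·h/(h − (s−f)), so DoF = Df − Dn = 2·s·(s−f)·h / (h² − (s−f)²).
That is a quadratic in h: DoF·h² − 2·s·(s−f)·h − DoF·(s−f)² = 0 ⇒ h = (s−f)·(s + √(s² + DoF²)) / DoF = 1340 × (1390 + √(1390² + 254²)) / 254 = 1340 × (1390 + 1413.02) / 254 ≈ 14788 mm.
Then N = f²/(c·h) = 50² / (0.013 × 14788) = 2500 / 192.24 ≈ 13.

f/13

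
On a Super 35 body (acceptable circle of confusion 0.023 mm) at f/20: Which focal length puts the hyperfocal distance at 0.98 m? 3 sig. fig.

21.0 mm

From H = f²/(N·c) + f, with f ≪ H: f ≈ √(H·N·c) = √(980 × 20 × 0.023) = √450.80 ≈ 21.23 mm.
Exact: f² + N·c·f − N·c·H = 0 ⇒ f = (−N·c + √((N·c)² + 4·N·c·H))/2 = (−0.46 + √1803.4)/2 ≈ 21.003 mm ≈ 21.0 mm.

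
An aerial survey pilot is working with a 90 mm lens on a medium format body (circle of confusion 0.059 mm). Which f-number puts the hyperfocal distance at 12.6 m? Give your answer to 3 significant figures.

f/11

Rearrange H = f²/(N·c) + f for N: N = f² / ((H − f)·c).
N = 90² / ((12600 − 90) × 0.059) = 8100 / 738.1 ≈ 11.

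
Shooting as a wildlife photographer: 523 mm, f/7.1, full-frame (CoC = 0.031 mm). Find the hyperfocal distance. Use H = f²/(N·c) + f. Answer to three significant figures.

1240 m

Hyperfocal distance H = f²/(N·c) + f = 523²/(7.1 × 0.031) + 523 = 273529/0.2201 + 523 ≈ 1243271.8 mm ≈ 1240 m.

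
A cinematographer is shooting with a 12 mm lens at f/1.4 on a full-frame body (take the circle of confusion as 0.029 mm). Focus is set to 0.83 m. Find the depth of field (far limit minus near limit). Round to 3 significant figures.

Hyperfocal distance H = f²/(N·c) + f = 12²/(1.4 × 0.029) + 12 = 144/0.0406 + 12 ≈ 3558.8 mm ≈ 3.559 m.
Near limit Dn = s·(H − f)/(H + s − 2f) = 830 × (3558.8 − 12) / (3558.8 + 830 − 2 × 12) = 830 × 3546.8 / 4364.8 ≈ 674.45 mm.
Far limit Df = s·(H − f)/(H − s) = 830 × (3558.8 − 12) / (3558.8 − 830) = 830 × 3546.8 / 2728.8 ≈ 1078.81 mm.
Depth of field = Df − Dn = 1078.81 − 674.45 ≈ 404.36 mm.

404 mm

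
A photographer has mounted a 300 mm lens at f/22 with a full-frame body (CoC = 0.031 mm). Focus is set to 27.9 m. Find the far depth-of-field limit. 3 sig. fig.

Hyperfocal distance H = f²/(N·c) + f = 300²/(22 × 0.031) + 300 = 90000/0.682 + 300 ≈ 132264.8 mm ≈ 132.3 m.
Far limit Df = s·(H − f)/(H − s) = 27900 × (132264.8 − 300) / (132264.8 − 27900) = 27900 × 131964.8 / 104364.8 ≈ 35278 mm ≈ 35.3 m.

35.3 m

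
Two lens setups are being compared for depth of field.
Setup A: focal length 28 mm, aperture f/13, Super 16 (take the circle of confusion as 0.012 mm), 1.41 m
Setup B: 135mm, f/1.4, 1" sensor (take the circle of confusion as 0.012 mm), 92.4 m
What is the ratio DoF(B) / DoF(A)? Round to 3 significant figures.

18.9

Setup A: H = 28²/(13×0.012) + 28 ≈ 5053.6 mm; DoF = Df − Dn = 1944.80 − 1105.89 ≈ 838.91 mm.
Setup B: H = 135²/(1.4×0.012) + 135 ≈ 1084956.4 mm; DoF = Df − Dn = 100989 − 85157 ≈ 15832 mm.
Ratio = 15832 / 838.91 ≈ 18.9.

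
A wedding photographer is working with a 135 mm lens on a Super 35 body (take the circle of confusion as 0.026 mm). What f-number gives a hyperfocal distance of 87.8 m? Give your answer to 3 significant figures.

f/8

Rearrange H = f²/(N·c) + f for N: N = f² / ((H − f)·c).
N = 135² / ((87800 − 135) × 0.026) = 18225 / 2279 ≈ 8.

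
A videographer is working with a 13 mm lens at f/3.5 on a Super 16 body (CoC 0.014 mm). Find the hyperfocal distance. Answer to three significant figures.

3.46 m

Hyperfocal distance H = f²/(N·c) + f = 13²/(3.5 × 0.014) + 13 = 169/0.049 + 13 ≈ 3462.0 mm ≈ 3.46 m.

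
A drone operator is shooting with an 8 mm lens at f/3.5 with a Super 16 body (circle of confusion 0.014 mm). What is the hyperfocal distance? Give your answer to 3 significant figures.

1.31 m

Hyperfocal distance H = f²/(N·c) + f = 8²/(3.5 × 0.014) + 8 = 64/0.049 + 8 ≈ 1314.1 mm ≈ 1.31 m.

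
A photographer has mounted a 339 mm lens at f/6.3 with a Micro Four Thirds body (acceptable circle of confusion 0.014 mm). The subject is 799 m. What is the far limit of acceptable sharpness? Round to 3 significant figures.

2060 m

Hyperfocal distance H = f²/(N·c) + f = 339²/(6.3 × 0.014) + 339 = 114921/0.0882 + 339 ≈ 1303298.2 mm ≈ 1303 m.
Far limit Df = s·(H − f)/(H − s) = 799000 × (1303298.2 − 339) / (1303298.2 − 799000) = 799000 × 1302959.2 / 504298.2 ≈ 2064383 mm ≈ 2060 m.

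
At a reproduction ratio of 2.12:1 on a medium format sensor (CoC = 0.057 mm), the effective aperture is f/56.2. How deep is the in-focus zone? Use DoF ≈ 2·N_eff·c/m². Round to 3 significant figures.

At magnification m, DoF ≈ 2·N_eff·c/m² = 2 × 56.2 × 0.057 / 2.12² = 6.407 / 4.494 ≈ 1.43 mm.

1.43 mm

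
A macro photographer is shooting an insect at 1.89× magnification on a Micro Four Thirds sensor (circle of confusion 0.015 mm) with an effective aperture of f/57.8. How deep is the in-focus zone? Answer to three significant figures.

At magnification m, DoF ≈ 2·N_eff·c/m² = 2 × 57.8 × 0.015 / 1.89² = 1.734 / 3.572 ≈ 0.485 mm.

0.485 mm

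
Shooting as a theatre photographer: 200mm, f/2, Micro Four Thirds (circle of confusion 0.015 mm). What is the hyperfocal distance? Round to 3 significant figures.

Hyperfocal distance H = f²/(N·c) + f = 200²/(2 × 0.015) + 200 = 40000/0.03 + 200 ≈ 1333533.3 mm ≈ 1330 m.

1330 m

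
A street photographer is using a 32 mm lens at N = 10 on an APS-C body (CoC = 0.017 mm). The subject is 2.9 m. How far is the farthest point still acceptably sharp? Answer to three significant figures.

5.54 m

Hyperfocal distance H = f²/(N·c) + f = 32²/(10 × 0.017) + 32 = 1024/0.17 + 32 ≈ 6055.5 mm ≈ 6.056 m.
Far limit Df = s·(H − f)/(H − s) = 2900 × (6055.5 − 32) / (6055.5 − 2900) = 2900 × 6023.5 / 3155.5 ≈ 5535.8 mm ≈ 5.54 m.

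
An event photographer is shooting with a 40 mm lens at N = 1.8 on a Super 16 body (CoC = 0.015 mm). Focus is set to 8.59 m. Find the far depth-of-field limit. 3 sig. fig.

10.0 m

Hyperfocal distance H = f²/(N·c) + f = 40²/(1.8 × 0.015) + 40 = 1600/0.027 + 40 ≈ 59299.3 mm ≈ 59.30 m.
Far limit Df = s·(H − f)/(H − s) = 8590 × (59299.3 − 40) / (59299.3 − 8590) = 8590 × 59259.3 / 50709.3 ≈ 10038 mm ≈ 10.0 m.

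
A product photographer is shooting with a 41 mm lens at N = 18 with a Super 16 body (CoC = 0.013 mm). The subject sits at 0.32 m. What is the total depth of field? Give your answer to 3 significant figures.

24.9 mm

Hyperfocal distance H = f²/(N·c) + f = 41²/(18 × 0.013) + 41 = 1681/0.234 + 41 ≈ 7224.8 mm ≈ 7.225 m.
Near limit Dn = s·(H − f)/(H + s − 2f) = 320 × (7224.8 − 41) / (7224.8 + 320 − 2 × 41) = 320 × 7183.8 / 7462.8 ≈ 308.037 mm.
Far limit Df = s·(H − f)/(H − s) = 320 × (7224.8 − 41) / (7224.8 − 320) = 320 × 7183.8 / 6904.8 ≈ 332.930 mm.
Depth of field = Df − Dn = 332.930 − 308.037 ≈ 24.893 mm.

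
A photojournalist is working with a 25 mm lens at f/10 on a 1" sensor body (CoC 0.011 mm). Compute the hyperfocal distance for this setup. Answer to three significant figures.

Hyperfocal distance H = f²/(N·c) + f = 25²/(10 × 0.011) + 25 = 625/0.11 + 25 ≈ 5706.8 mm ≈ 5.71 m.

5.71 m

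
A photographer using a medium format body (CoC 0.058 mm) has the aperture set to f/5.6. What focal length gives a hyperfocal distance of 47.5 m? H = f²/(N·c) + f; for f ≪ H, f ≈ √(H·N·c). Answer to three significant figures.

124 mm

From H = f²/(N·c) + f, with f ≪ H: f ≈ √(H·N·c) = √(47500 × 5.6 × 0.058) = √15428 ≈ 124.2 mm.
The +f correction barely moves this — solving exactly, f² + N·c·f − N·c·H = 0 ⇒ f = (−N·c + √((N·c)² + 4·N·c·H))/2 = (−0.3248 + √61712)/2 ≈ 124.05 mm, so f ≈ 124 mm.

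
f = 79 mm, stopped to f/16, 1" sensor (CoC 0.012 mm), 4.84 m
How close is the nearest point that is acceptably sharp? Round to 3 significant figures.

4.22 m

Hyperfocal distance H = f²/(N·c) + f = 79²/(16 × 0.012) + 79 = 6241/0.192 + 79 ≈ 32584.2 mm ≈ 32.58 m.
Near limit Dn = s·(H − f)/(H + s − 2f) = 4840 × (32584.2 − 79) / (32584.2 + 4840 − 2 × 79) = 4840 × 32505.2 / 37266.2 ≈ 4221.7 mm ≈ 4.22 m.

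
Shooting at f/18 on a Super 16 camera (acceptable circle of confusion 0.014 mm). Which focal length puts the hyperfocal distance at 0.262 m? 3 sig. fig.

From H = f²/(N·c) + f, with f ≪ H: f ≈ √(H·N·c) = √(262 × 18 × 0.014) = √66.024 ≈ 8.126 mm.
Exact: f² + N·c·f − N·c·H = 0 ⇒ f = (−N·c + √((N·c)² + 4·N·c·H))/2 = (−0.252 + √264.16)/2 ≈ 8.0005 mm ≈ 8.00 mm.

8.00 mm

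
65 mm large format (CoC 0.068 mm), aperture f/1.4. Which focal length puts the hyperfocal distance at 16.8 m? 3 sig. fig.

39.9 mm

From H = f²/(N·c) + f, with f ≪ H: f ≈ √(H·N·c) = √(16800 × 1.4 × 0.068) = √1599.4 ≈ 39.99 mm.
Exact: f² + N·c·f − N·c·H = 0 ⇒ f = (−N·c + √((N·c)² + 4·N·c·H))/2 = (−0.0952 + √6397.4)/2 ≈ 39.944 mm ≈ 39.9 mm.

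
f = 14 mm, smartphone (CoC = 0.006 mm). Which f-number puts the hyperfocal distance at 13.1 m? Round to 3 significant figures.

f/2.50

Rearrange H = f²/(N·c) + f for N: N = f² / ((H − f)·c).
N = 14² / ((13100 − 14) × 0.006) = 196 / 78.52 ≈ 2.50.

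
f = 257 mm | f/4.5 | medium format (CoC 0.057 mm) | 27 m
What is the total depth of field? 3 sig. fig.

Hyperfocal distance H = f²/(N·c) + f = 257²/(4.5 × 0.057) + 257 = 66049/0.2565 + 257 ≈ 257758.0 mm ≈ 257.8 m.
Near limit Dn = s·(H − f)/(H + s − 2f) = 27000 × (257758.0 − 257) / (257758.0 + 27000 − 2 × 257) = 27000 × 257501.0 / 284244.0 ≈ 24459.7 mm.
Far limit Df = s·(H − f)/(H − s) = 27000 × (257758.0 − 257) / (257758.0 − 27000) = 27000 × 257501.0 / 230758.0 ≈ 30129.1 mm.
Depth of field = Df − Dn = 30129.1 − 24459.7 ≈ 5669.4 mm ≈ 5.67 m.

5.67 m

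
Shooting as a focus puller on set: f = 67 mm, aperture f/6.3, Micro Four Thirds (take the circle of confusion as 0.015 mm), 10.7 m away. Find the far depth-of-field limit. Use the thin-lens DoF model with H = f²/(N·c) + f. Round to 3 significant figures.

13.8 m

Hyperfocal distance H = f²/(N·c) + f = 67²/(6.3 × 0.015) + 67 = 4489/0.0945 + 67 ≈ 47569.6 mm ≈ 47.57 m.
Far limit Df = s·(H − f)/(H − s) = 10700 × (47569.6 − 67) / (47569.6 − 10700) = 10700 × 47502.6 / 36869.6 ≈ 13786 mm ≈ 13.8 m.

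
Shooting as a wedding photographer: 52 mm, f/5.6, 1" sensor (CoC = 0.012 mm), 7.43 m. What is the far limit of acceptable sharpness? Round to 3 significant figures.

9.10 m

Hyperfocal distance H = f²/(N·c) + f = 52²/(5.6 × 0.012) + 52 = 2704/0.0672 + 52 ≈ 40290.1 mm ≈ 40.29 m.
Far limit Df = s·(H − f)/(H − s) = 7430 × (40290.1 − 52) / (40290.1 − 7430) = 7430 × 40238.1 / 32860.1 ≈ 9098.2 mm ≈ 9.10 m.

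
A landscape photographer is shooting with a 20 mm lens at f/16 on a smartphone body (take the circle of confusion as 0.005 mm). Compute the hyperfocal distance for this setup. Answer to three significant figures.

Hyperfocal distance H = f²/(N·c) + f = 20²/(16 × 0.005) + 20 = 400/0.08 + 20 ≈ 5020.0 mm ≈ 5.02 m.

5.02 m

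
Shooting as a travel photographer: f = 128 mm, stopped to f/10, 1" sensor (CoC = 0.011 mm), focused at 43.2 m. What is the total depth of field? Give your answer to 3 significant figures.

27.3 m

Hyperfocal distance H = f²/(N·c) + f = 128²/(10 × 0.011) + 128 = 16384/0.11 + 128 ≈ 149073.5 mm ≈ 149.1 m.
Near limit Dn = s·(H − f)/(H + s − 2f) = 43200 × (149073.5 − 128) / (149073.5 + 43200 − 2 × 128) = 43200 × 148945.5 / 192017.5 ≈ 33510 mm.
Far limit Df = s·(H − f)/(H − s) = 43200 × (149073.5 − 128) / (149073.5 − 43200) = 43200 × 148945.5 / 105873.5 ≈ 60775 mm.
Depth of field = Df − Dn = 60775 − 33510 ≈ 27265 mm ≈ 27.3 m.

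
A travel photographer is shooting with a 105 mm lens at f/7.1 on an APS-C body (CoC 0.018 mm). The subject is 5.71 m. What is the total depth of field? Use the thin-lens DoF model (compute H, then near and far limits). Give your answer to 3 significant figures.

0.745 m

Hyperfocal distance H = f²/(N·c) + f = 105²/(7.1 × 0.018) + 105 = 11025/0.1278 + 105 ≈ 86372.6 mm ≈ 86.37 m.
Near limit Dn = s·(H − f)/(H + s − 2f) = 5710 × (86372.6 − 105) / (86372.6 + 5710 − 2 × 105) = 5710 × 86267.6 / 91872.6 ≈ 5361.64 mm.
Far limit Df = s·(H − f)/(H − s) = 5710 × (86372.6 − 105) / (86372.6 − 5710) = 5710 × 86267.6 / 80662.6 ≈ 6106.77 mm.
Depth of field = Df − Dn = 6106.77 − 5361.64 ≈ 745.13 mm ≈ 0.745 m.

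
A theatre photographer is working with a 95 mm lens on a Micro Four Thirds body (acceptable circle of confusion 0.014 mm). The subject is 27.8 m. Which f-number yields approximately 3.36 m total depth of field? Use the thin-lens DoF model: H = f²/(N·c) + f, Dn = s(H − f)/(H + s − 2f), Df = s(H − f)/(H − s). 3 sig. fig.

Write h = H − f = f²/(N·c). The thin-lens limits are Dn = s·h/(h + (s−f)) and Df = s·h/(h − (s−f)), so DoF = Df − Dn = 2·s·(s−f)·h / (h² − (s−f)²).
That is a quadratic in h: DoF·h² − 2·s·(s−f)·h − DoF·(s−f)² = 0 ⇒ h = (s−f)·(s + √(s² + DoF²)) / DoF = 27705 × (27800 + √(27800² + 3360²)) / 3360 = 27705 × (27800 + 28002.3) / 3360 ≈ 460120 mm.
Then N = f²/(c·h) = 95² / (0.014 × 460120) = 9025 / 6441.7 ≈ 1.40.

f/1.40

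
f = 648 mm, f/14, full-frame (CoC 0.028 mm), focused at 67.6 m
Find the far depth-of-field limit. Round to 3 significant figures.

Hyperfocal distance H = f²/(N·c) + f = 648²/(14 × 0.028) + 648 = 419904/0.392 + 648 ≈ 1071831.7 mm ≈ 1072 m.
Far limit Df = s·(H − f)/(H − s) = 67600 × (1071831.7 − 648) / (1071831.7 − 67600) = 67600 × 1071183.7 / 1004231.7 ≈ 72107 mm ≈ 72.1 m.

72.1 m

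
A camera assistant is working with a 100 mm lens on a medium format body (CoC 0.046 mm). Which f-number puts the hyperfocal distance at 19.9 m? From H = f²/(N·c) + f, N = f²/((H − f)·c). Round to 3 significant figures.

Rearrange H = f²/(N·c) + f for N: N = f² / ((H − f)·c).
N = 100² / ((19900 − 100) × 0.046) = 10000 / 910.8 ≈ 11.

f/11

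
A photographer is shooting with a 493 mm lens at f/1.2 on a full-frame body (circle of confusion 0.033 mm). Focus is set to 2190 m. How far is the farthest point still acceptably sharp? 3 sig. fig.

3400 m

Hyperfocal distance H = f²/(N·c) + f = 493²/(1.2 × 0.033) + 493 = 243049/0.0396 + 493 ≈ 6138094.0 mm ≈ 6138 m.
Far limit Df = s·(H − f)/(H − s) = 2190000 × (6138094.0 − 493) / (6138094.0 − 2190000) = 2190000 × 6137601.0 / 3948094.0 ≈ 3404515 mm ≈ 3400 m.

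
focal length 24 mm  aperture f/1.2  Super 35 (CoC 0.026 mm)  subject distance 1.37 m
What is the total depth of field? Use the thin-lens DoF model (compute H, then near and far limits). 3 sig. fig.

Hyperfocal distance H = f²/(N·c) + f = 24²/(1.2 × 0.026) + 24 = 576/0.0312 + 24 ≈ 18485.5 mm ≈ 18.49 m.
Near limit Dn = s·(H − f)/(H + s − 2f) = 1370 × (18485.5 − 24) / (18485.5 + 1370 − 2 × 24) = 1370 × 18461.5 / 19807.5 ≈ 1276.90 mm.
Far limit Df = s·(H − f)/(H − s) = 1370 × (18485.5 − 24) / (18485.5 − 1370) = 1370 × 18461.5 / 17115.5 ≈ 1477.74 mm.
Depth of field = Df − Dn = 1477.74 − 1276.90 ≈ 200.84 mm.

201 mm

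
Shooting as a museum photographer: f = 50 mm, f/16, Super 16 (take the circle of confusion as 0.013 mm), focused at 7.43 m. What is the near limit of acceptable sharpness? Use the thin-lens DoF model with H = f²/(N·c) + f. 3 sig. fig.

Hyperfocal distance H = f²/(N·c) + f = 50²/(16 × 0.013) + 50 = 2500/0.208 + 50 ≈ 12069.2 mm ≈ 12.07 m.
Near limit Dn = s·(H − f)/(H + s − 2f) = 7430 × (12069.2 − 50) / (12069.2 + 7430 − 2 × 50) = 7430 × 12019.2 / 19399.2 ≈ 4603.4 mm ≈ 4.60 m.

4.60 m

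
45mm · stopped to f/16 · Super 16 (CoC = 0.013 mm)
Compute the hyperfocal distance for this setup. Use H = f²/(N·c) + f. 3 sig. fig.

Hyperfocal distance H = f²/(N·c) + f = 45²/(16 × 0.013) + 45 = 2025/0.208 + 45 ≈ 9780.6 mm ≈ 9.78 m.

9.78 m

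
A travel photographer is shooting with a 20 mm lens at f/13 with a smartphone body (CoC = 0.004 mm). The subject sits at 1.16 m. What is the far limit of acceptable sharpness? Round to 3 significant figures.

1.36 m

Hyperfocal distance H = f²/(N·c) + f = 20²/(13 × 0.004) + 20 = 400/0.052 + 20 ≈ 7712.3 mm ≈ 7.712 m.
Far limit Df = s·(H − f)/(H − s) = 1160 × (7712.3 − 20) / (7712.3 − 1160) = 1160 × 7692.3 / 6552.3 ≈ 1361.8 mm ≈ 1.36 m.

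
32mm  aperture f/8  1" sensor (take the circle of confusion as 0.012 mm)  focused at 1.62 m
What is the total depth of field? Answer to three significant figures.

493 mm

Hyperfocal distance H = f²/(N·c) + f = 32²/(8 × 0.012) + 32 = 1024/0.096 + 32 ≈ 10698.7 mm ≈ 10.70 m.
Near limit Dn = s·(H − f)/(H + s − 2f) = 1620 × (10698.7 − 32) / (10698.7 + 1620 − 2 × 32) = 1620 × 10666.7 / 12254.7 ≈ 1410.08 mm.
Far limit Df = s·(H − f)/(H − s) = 1620 × (10698.7 − 32) / (10698.7 − 1620) = 1620 × 10666.7 / 9078.7 ≈ 1903.36 mm.
Depth of field = Df − Dn = 1903.36 − 1410.08 ≈ 493.28 mm.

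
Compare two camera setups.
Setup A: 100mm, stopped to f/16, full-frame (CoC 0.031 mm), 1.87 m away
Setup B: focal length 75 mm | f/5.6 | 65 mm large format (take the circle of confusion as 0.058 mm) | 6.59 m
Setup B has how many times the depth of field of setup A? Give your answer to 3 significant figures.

17.5

Setup A: H = 100²/(16×0.031) + 100 ≈ 20261.3 mm; DoF = Df − Dn = 2049.97 − 1719.08 ≈ 330.89 mm.
Setup B: H = 75²/(5.6×0.058) + 75 ≈ 17393.3 mm; DoF = Df − Dn = 10564.1 − 4788.6 ≈ 5775.5 mm.
Ratio = 5775.5 / 330.89 ≈ 17.5.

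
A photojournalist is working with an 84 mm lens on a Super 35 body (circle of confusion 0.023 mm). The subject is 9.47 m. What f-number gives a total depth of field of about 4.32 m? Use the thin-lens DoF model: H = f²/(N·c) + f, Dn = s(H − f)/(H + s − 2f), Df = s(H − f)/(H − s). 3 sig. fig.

Write h = H − f = f²/(N·c). The thin-lens limits are Dn = s·h/(h + (s−f)) and Df = s·h/(h − (s−f)), so DoF = Df − Dn = 2·s·(s−f)·h / (h² − (s−f)²).
That is a quadratic in h: DoF·h² − 2·s·(s−f)·h − DoF·(s−f)² = 0 ⇒ h = (s−f)·(s + √(s² + DoF²)) / DoF = 9386 × (9470 + √(9470² + 4320²)) / 4320 = 9386 × (9470 + 10408.8) / 4320 ≈ 43190 mm.
Then N = f²/(c·h) = 84² / (0.023 × 43190) = 7056 / 993.38 ≈ 7.10.

f/7.10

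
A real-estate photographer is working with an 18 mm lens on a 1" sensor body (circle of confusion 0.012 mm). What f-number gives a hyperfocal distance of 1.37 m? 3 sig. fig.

f/20

Rearrange H = f²/(N·c) + f for N: N = f² / ((H − f)·c).
N = 18² / ((1370 − 18) × 0.012) = 324 / 16.22 ≈ 20.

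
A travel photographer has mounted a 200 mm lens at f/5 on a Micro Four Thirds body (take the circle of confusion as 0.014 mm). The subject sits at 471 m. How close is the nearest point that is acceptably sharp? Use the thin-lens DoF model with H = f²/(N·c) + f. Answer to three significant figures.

Hyperfocal distance H = f²/(N·c) + f = 200²/(5 × 0.014) + 200 = 40000/0.07 + 200 ≈ 571628.6 mm ≈ 571.6 m.
Near limit Dn = s·(H − f)/(H + s − 2f) = 471000 × (571628.6 − 200) / (571628.6 + 471000 − 2 × 200) = 471000 × 571428.6 / 1042228.6 ≈ 258238 mm ≈ 258 m.

258 m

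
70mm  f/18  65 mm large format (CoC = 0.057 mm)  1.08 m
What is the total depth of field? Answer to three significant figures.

Hyperfocal distance H = f²/(N·c) + f = 70²/(18 × 0.057) + 70 = 4900/1.026 + 70 ≈ 4845.8 mm ≈ 4.846 m.
Near limit Dn = s·(H − f)/(H + s − 2f) = 1080 × (4845.8 − 70) / (4845.8 + 1080 − 2 × 70) = 1080 × 4775.8 / 5785.8 ≈ 891.47 mm.
Far limit Df = s·(H − f)/(H − s) = 1080 × (4845.8 − 70) / (4845.8 − 1080) = 1080 × 4775.8 / 3765.8 ≈ 1369.66 mm.
Depth of field = Df − Dn = 1369.66 − 891.47 ≈ 478.19 mm.

478 mm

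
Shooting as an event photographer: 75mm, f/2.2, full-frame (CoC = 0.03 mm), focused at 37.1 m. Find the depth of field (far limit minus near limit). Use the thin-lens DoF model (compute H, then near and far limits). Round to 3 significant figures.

39.7 m

Hyperfocal distance H = f²/(N·c) + f = 75²/(2.2 × 0.03) + 75 = 5625/0.066 + 75 ≈ 85302.3 mm ≈ 85.30 m.
Near limit Dn = s·(H − f)/(H + s − 2f) = 37100 × (85302.3 − 75) / (85302.3 + 37100 − 2 × 75) = 37100 × 85227.3 / 122252.3 ≈ 25864 mm.
Far limit Df = s·(H − f)/(H − s) = 37100 × (85302.3 − 75) / (85302.3 − 37100) = 37100 × 85227.3 / 48202.3 ≈ 65597 mm.
Depth of field = Df − Dn = 65597 − 25864 ≈ 39733 mm ≈ 39.7 m.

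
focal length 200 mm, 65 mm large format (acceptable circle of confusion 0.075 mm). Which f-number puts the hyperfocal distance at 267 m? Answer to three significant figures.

Rearrange H = f²/(N·c) + f for N: N = f² / ((H − f)·c).
N = 200² / ((267000 − 200) × 0.075) = 40000 / 20010 ≈ 2.00.

f/2.00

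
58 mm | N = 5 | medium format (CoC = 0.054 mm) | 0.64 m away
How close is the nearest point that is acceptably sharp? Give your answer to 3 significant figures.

0.611 m

Hyperfocal distance H = f²/(N·c) + f = 58²/(5 × 0.054) + 58 = 3364/0.27 + 58 ≈ 12517.3 mm ≈ 12.52 m.
Near limit Dn = s·(H − f)/(H + s − 2f) = 640 × (12517.3 − 58) / (12517.3 + 640 − 2 × 58) = 640 × 12459.3 / 13041.3 ≈ 611.44 mm ≈ 0.611 m.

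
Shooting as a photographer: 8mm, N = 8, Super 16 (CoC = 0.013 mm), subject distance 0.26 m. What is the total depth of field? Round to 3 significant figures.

Hyperfocal distance H = f²/(N·c) + f = 8²/(8 × 0.013) + 8 = 64/0.104 + 8 ≈ 623.4 mm ≈ 0.623 m.
Near limit Dn = s·(H − f)/(H + s − 2f) = 260 × (623.4 − 8) / (623.4 + 260 − 2 × 8) = 260 × 615.4 / 867.4 ≈ 184.46 mm.
Far limit Df = s·(H − f)/(H − s) = 260 × (623.4 − 8) / (623.4 − 260) = 260 × 615.4 / 363.4 ≈ 440.30 mm.
Depth of field = Df − Dn = 440.30 − 184.46 ≈ 255.84 mm.

256 mm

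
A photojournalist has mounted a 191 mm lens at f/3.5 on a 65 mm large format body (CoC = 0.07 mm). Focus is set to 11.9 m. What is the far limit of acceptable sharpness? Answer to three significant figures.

12.9 m

Hyperfocal distance H = f²/(N·c) + f = 191²/(3.5 × 0.07) + 191 = 36481/0.245 + 191 ≈ 149093.0 mm ≈ 149.1 m.
Far limit Df = s·(H − f)/(H − s) = 11900 × (149093.0 − 191) / (149093.0 − 11900) = 11900 × 148902.0 / 137193.0 ≈ 12916 mm ≈ 12.9 m.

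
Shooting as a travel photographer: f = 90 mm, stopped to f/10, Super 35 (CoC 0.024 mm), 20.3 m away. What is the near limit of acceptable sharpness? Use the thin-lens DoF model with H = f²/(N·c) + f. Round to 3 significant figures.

12.7 m

Hyperfocal distance H = f²/(N·c) + f = 90²/(10 × 0.024) + 90 = 8100/0.24 + 90 ≈ 33840.0 mm ≈ 33.84 m.
Near limit Dn = s·(H − f)/(H + s − 2f) = 20300 × (33840.0 − 90) / (33840.0 + 20300 − 2 × 90) = 20300 × 33750.0 / 53960.0 ≈ 12697 mm ≈ 12.7 m.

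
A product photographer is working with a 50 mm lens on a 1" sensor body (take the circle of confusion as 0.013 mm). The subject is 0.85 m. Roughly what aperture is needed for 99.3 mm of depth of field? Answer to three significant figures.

f/14

Write h = H − f = f²/(N·c). The thin-lens limits are Dn = s·h/(h + (s−f)) and Df = s·h/(h − (s−f)), so DoF = Df − Dn = 2·s·(s−f)·h / (h² − (s−f)²).
That is a quadratic in h: DoF·h² − 2·s·(s−f)·h − DoF·(s−f)² = 0 ⇒ h = (s−f)·(s + √(s² + DoF²)) / DoF = 800 × (850 + √(850² + 99.3²)) / 99.3 = 800 × (850 + 855.781) / 99.3 ≈ 13742 mm.
Then N = f²/(c·h) = 50² / (0.013 × 13742) = 2500 / 178.65 ≈ 14.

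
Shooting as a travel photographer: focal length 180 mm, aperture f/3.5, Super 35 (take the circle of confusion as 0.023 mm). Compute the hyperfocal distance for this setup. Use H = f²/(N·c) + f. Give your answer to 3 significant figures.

Hyperfocal distance H = f²/(N·c) + f = 180²/(3.5 × 0.023) + 180 = 32400/0.0805 + 180 ≈ 402664.5 mm ≈ 403 m.

403 m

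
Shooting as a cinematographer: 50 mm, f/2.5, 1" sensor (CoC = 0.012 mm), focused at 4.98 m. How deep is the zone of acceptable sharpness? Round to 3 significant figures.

Hyperfocal distance H = f²/(N·c) + f = 50²/(2.5 × 0.012) + 50 = 2500/0.03 + 50 ≈ 83383.3 mm ≈ 83.38 m.
Near limit Dn = s·(H − f)/(H + s − 2f) = 4980 × (83383.3 − 50) / (83383.3 + 4980 − 2 × 50) = 4980 × 83333.3 / 88263.3 ≈ 4701.84 mm.
Far limit Df = s·(H − f)/(H − s) = 4980 × (83383.3 − 50) / (83383.3 − 4980) = 4980 × 83333.3 / 78403.3 ≈ 5293.14 mm.
Depth of field = Df − Dn = 5293.14 − 4701.84 ≈ 591.30 mm ≈ 0.591 m.

0.591 m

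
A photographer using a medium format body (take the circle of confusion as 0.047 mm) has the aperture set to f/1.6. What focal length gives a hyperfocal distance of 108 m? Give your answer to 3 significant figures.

90.1 mm

From H = f²/(N·c) + f, with f ≪ H: f ≈ √(H·N·c) = √(108000 × 1.6 × 0.047) = √8121.6 ≈ 90.12 mm.
The +f correction barely moves this — solving exactly, f² + N·c·f − N·c·H = 0 ⇒ f = (−N·c + √((N·c)² + 4·N·c·H))/2 = (−0.0752 + √32486)/2 ≈ 90.082 mm, so f ≈ 90.1 mm.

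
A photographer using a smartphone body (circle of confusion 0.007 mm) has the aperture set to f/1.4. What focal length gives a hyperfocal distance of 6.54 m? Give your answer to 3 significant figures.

8.00 mm

From H = f²/(N·c) + f, with f ≪ H: f ≈ √(H·N·c) = √(6540 × 1.4 × 0.007) = √64.092 ≈ 8.006 mm.
Exact: f² + N·c·f − N·c·H = 0 ⇒ f = (−N·c + √((N·c)² + 4·N·c·H))/2 = (−0.0098 + √256.37)/2 ≈ 8.0008 mm ≈ 8.00 mm.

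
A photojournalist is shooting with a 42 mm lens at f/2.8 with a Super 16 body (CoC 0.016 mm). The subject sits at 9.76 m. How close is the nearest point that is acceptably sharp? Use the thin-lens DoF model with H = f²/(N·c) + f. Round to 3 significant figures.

Hyperfocal distance H = f²/(N·c) + f = 42²/(2.8 × 0.016) + 42 = 1764/0.0448 + 42 ≈ 39417.0 mm ≈ 39.42 m.
Near limit Dn = s·(H − f)/(H + s − 2f) = 9760 × (39417.0 − 42) / (39417.0 + 9760 − 2 × 42) = 9760 × 39375.0 / 49093.0 ≈ 7828.0 mm ≈ 7.83 m.

7.83 m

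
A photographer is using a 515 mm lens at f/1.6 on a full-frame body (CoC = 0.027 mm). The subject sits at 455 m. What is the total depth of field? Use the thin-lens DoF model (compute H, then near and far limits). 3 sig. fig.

67.7 m

Hyperfocal distance H = f²/(N·c) + f = 515²/(1.6 × 0.027) + 515 = 265225/0.0432 + 515 ≈ 6139982.6 mm ≈ 6140 m.
Near limit Dn = s·(H − f)/(H + s − 2f) = 455000 × (6139982.6 − 515) / (6139982.6 + 455000 − 2 × 515) = 455000 × 6139467.6 / 6593952.6 ≈ 423639 mm.
Far limit Df = s·(H − f)/(H − s) = 455000 × (6139982.6 − 515) / (6139982.6 − 455000) = 455000 × 6139467.6 / 5684982.6 ≈ 491375 mm.
Depth of field = Df − Dn = 491375 − 423639 ≈ 67736 mm ≈ 67.7 m.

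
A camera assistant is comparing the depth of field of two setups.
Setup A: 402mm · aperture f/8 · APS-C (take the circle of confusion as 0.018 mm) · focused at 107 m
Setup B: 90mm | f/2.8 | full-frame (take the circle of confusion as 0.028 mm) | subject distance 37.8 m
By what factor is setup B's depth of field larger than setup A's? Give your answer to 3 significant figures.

Setup A: H = 402²/(8×0.018) + 402 ≈ 1122652.0 mm; DoF = Df − Dn = 118230 − 97718 ≈ 20512 mm.
Setup B: H = 90²/(2.8×0.028) + 90 ≈ 103406.3 mm; DoF = Df − Dn = 59527 − 27692 ≈ 31835 mm.
Ratio = 31835 / 20512 ≈ 1.55.

1.55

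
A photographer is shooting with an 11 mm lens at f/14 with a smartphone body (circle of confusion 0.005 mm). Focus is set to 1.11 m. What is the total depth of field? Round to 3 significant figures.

Hyperfocal distance H = f²/(N·c) + f = 11²/(14 × 0.005) + 11 = 121/0.07 + 11 ≈ 1739.6 mm ≈ 1.740 m.
Near limit Dn = s·(H − f)/(H + s − 2f) = 1110 × (1739.6 − 11) / (1739.6 + 1110 − 2 × 11) = 1110 × 1728.6 / 2827.6 ≈ 678.6 mm.
Far limit Df = s·(H − f)/(H − s) = 1110 × (1739.6 − 11) / (1739.6 − 1110) = 1110 × 1728.6 / 629.6 ≈ 3047.7 mm.
Depth of field = Df − Dn = 3047.7 − 678.6 ≈ 2369.1 mm ≈ 2.37 m.

2.37 m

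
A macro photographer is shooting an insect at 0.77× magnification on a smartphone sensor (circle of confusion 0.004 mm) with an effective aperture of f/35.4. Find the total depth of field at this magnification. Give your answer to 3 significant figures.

0.478 mm

At magnification m, DoF ≈ 2·N_eff·c/m² = 2 × 35.4 × 0.004 / 0.77² = 0.2832 / 0.5929 ≈ 0.478 mm.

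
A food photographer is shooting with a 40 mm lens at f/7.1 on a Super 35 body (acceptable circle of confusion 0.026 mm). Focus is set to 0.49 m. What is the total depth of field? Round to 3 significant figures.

Hyperfocal distance H = f²/(N·c) + f = 40²/(7.1 × 0.026) + 40 = 1600/0.1846 + 40 ≈ 8707.4 mm ≈ 8.707 m.
Near limit Dn = s·(H − f)/(H + s − 2f) = 490 × (8707.4 − 40) / (8707.4 + 490 − 2 × 40) = 490 × 8667.4 / 9117.4 ≈ 465.815 mm.
Far limit Df = s·(H − f)/(H − s) = 490 × (8707.4 − 40) / (8707.4 − 490) = 490 × 8667.4 / 8217.4 ≈ 516.833 mm.
Depth of field = Df − Dn = 516.833 − 465.815 ≈ 51.018 mm.

51.0 mm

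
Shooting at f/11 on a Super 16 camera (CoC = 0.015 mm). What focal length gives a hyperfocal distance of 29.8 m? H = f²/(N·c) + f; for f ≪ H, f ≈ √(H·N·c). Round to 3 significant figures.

70.0 mm

From H = f²/(N·c) + f, with f ≪ H: f ≈ √(H·N·c) = √(29800 × 11 × 0.015) = √4917.0 ≈ 70.12 mm.
Exact: f² + N·c·f − N·c·H = 0 ⇒ f = (−N·c + √((N·c)² + 4·N·c·H))/2 = (−0.165 + √19668)/2 ≈ 70.039 mm ≈ 70.0 mm.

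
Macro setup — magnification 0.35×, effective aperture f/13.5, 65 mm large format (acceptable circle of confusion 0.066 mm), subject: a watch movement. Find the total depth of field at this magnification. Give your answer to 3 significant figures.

At magnification m, DoF ≈ 2·N_eff·c/m² = 2 × 13.5 × 0.066 / 0.35² = 1.782 / 0.1225 ≈ 14.5 mm.

14.5 mm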